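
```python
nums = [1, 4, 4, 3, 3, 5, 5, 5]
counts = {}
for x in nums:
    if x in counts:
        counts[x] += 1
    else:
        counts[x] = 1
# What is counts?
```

Initial: counts = {}, nums = [1, 4, 4, 3, 3, 5, 5, 5]
See 1: counts = {1: 1}
See 4: counts = {1: 1, 4: 1}
See 4: counts = {1: 1, 4: 2}
See 3: counts = {1: 1, 4: 2, 3: 1}
See 3: counts = {1: 1, 4: 2, 3: 2}
See 5: counts = {1: 1, 4: 2, 3: 2, 5: 1}
See 5: counts = {1: 1, 4: 2, 3: 2, 5: 2}
See 5: counts = {1: 1, 4: 2, 3: 2, 5: 3}

{1: 1, 4: 2, 3: 2, 5: 3}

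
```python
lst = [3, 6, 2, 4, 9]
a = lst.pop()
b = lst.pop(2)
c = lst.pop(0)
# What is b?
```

After line 1: lst = [3, 6, 2, 4, 9]
After line 2 (pop() -> a = 9): lst = [3, 6, 2, 4]
After line 3 (pop(2) -> b = 2): lst = [3, 6, 4]
After line 4 (pop(0) -> c = 3): lst = [6, 4]

2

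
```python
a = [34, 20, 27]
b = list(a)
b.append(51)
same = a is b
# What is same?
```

After line 1: a = [34, 20, 27]
After line 2 (b = list(a) is a shallow copy, new object): a = [34, 20, 27], b = [34, 20, 27]
After line 3 (append only mutates b): a = [34, 20, 27], b = [34, 20, 27, 51]
After line 4 (same = a is b; different objects -> False): same = False

False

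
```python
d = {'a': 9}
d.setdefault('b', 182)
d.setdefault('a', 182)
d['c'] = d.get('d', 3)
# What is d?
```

After line 1: d = {'a': 9}
After line 2 (setdefault adds 'b'=182): d = {'a': 9, 'b': 182}
After line 3 (setdefault 'a' no-op, already exists): d = {'a': 9, 'b': 182}
After line 4 (get('d', 3) returns default since 'd' not in d): d = {'a': 9, 'b': 182, 'c': 3}

{'a': 9, 'b': 182, 'c': 3}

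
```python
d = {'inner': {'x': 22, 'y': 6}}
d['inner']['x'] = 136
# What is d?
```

After line 1: d = {'inner': {'x': 22, 'y': 6}}
After line 2 (inner x overwritten): d = {'inner': {'x': 136, 'y': 6}}

{'inner': {'x': 136, 'y': 6}}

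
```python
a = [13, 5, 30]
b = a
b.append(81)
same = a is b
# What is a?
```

After line 1: a = [13, 5, 30]
After line 2 (b = a is an alias, same object): a = [13, 5, 30], b = [13, 5, 30]
After line 3 (b.append mutates the shared list): a = [13, 5, 30, 81], b = [13, 5, 30, 81]
After line 4 (same = a is b; same object -> True): same = True

[13, 5, 30, 81]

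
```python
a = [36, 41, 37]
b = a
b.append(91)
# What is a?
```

After line 1: a = [36, 41, 37]
After line 2 (b = a is an alias, same object): a = [36, 41, 37], b = [36, 41, 37]
After line 3 (b.append mutates the shared list): a = [36, 41, 37, 91], b = [36, 41, 37, 91]

[36, 41, 37, 91]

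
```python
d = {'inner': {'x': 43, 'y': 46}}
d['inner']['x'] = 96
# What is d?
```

After line 1: d = {'inner': {'x': 43, 'y': 46}}
After line 2 (inner x overwritten): d = {'inner': {'x': 96, 'y': 46}}

{'inner': {'x': 96, 'y': 46}}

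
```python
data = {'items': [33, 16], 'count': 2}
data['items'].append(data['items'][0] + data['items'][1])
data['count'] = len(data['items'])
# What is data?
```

After line 1: data = {'items': [33, 16], 'count': 2}
After line 2 (append 33 + 16 = 49): data = {'items': [33, 16, 49], 'count': 2}
After line 3 (count = len(items) = 3): data = {'items': [33, 16, 49], 'count': 3}

{'items': [33, 16, 49], 'count': 3}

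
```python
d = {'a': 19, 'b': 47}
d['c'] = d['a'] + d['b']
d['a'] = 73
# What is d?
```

After line 1: d = {'a': 19, 'b': 47}
After line 2 (d['c'] = 19 + 47): d = {'a': 19, 'b': 47, 'c': 66}
After line 3: d = {'a': 73, 'b': 47, 'c': 66}

{'a': 73, 'b': 47, 'c': 66}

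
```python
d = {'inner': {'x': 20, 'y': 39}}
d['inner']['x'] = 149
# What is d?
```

After line 1: d = {'inner': {'x': 20, 'y': 39}}
After line 2 (inner x overwritten): d = {'inner': {'x': 149, 'y': 39}}

{'inner': {'x': 149, 'y': 39}}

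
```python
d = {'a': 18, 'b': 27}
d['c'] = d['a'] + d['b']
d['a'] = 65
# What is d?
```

After line 1: d = {'a': 18, 'b': 27}
After line 2 (d['c'] = 18 + 27): d = {'a': 18, 'b': 27, 'c': 45}
After line 3: d = {'a': 65, 'b': 27, 'c': 45}

{'a': 65, 'b': 27, 'c': 45}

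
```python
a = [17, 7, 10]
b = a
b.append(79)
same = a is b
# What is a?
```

After line 1: a = [17, 7, 10]
After line 2 (b = a is an alias, same object): a = [17, 7, 10], b = [17, 7, 10]
After line 3 (b.append mutates the shared list): a = [17, 7, 10, 79], b = [17, 7, 10, 79]
After line 4 (same = a is b; same object -> True): same = True

[17, 7, 10, 79]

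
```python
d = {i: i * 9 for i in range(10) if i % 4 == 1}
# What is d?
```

{1: 9, 5: 45, 9: 81}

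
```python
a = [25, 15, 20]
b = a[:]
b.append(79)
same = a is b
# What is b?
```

After line 1: a = [25, 15, 20]
After line 2 (b = a[:] is a shallow copy, new object): a = [25, 15, 20], b = [25, 15, 20]
After line 3 (append only mutates b): a = [25, 15, 20], b = [25, 15, 20, 79]
After line 4 (same = a is b; different objects -> False): same = False

[25, 15, 20, 79]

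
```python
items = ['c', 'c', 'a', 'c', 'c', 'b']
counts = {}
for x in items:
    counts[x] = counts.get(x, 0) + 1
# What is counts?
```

Initial: counts = {}, items = ['c', 'c', 'a', 'c', 'c', 'b']
See 'c': counts = {'c': 1}
See 'c': counts = {'c': 2}
See 'a': counts = {'c': 2, 'a': 1}
See 'c': counts = {'c': 3, 'a': 1}
See 'c': counts = {'c': 4, 'a': 1}
See 'b': counts = {'c': 4, 'a': 1, 'b': 1}

{'c': 4, 'a': 1, 'b': 1}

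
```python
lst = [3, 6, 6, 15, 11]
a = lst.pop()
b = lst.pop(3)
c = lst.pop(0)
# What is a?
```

After line 1: lst = [3, 6, 6, 15, 11]
After line 2 (pop() -> a = 11): lst = [3, 6, 6, 15]
After line 3 (pop(3) -> b = 15): lst = [3, 6, 6]
After line 4 (pop(0) -> c = 3): lst = [6, 6]

11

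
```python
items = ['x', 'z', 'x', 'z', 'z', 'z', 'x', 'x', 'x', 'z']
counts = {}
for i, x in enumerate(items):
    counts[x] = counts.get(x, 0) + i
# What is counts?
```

Initial: counts = {}, items = ['x', 'z', 'x', 'z', 'z', 'z', 'x', 'x', 'x', 'z']
i=0, x='x': counts = {'x': 0}
i=1, x='z': counts = {'x': 0, 'z': 1}
i=2, x='x': counts = {'x': 2, 'z': 1}
i=3, x='z': counts = {'x': 2, 'z': 4}
i=4, x='z': counts = {'x': 2, 'z': 8}
i=5, x='z': counts = {'x': 2, 'z': 13}
i=6, x='x': counts = {'x': 8, 'z': 13}
i=7, x='x': counts = {'x': 15, 'z': 13}
i=8, x='x': counts = {'x': 23, 'z': 13}
i=9, x='z': counts = {'x': 23, 'z': 22}

{'x': 23, 'z': 22}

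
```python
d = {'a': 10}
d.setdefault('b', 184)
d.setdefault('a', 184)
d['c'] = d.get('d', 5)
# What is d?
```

After line 1: d = {'a': 10}
After line 2 (setdefault adds 'b'=184): d = {'a': 10, 'b': 184}
After line 3 (setdefault 'a' no-op, already exists): d = {'a': 10, 'b': 184}
After line 4 (get('d', 5) returns default since 'd' not in d): d = {'a': 10, 'b': 184, 'c': 5}

{'a': 10, 'b': 184, 'c': 5}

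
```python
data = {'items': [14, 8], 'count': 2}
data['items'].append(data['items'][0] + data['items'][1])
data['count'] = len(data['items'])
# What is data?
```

After line 1: data = {'items': [14, 8], 'count': 2}
After line 2 (append 14 + 8 = 22): data = {'items': [14, 8, 22], 'count': 2}
After line 3 (count = len(items) = 3): data = {'items': [14, 8, 22], 'count': 3}

{'items': [14, 8, 22], 'count': 3}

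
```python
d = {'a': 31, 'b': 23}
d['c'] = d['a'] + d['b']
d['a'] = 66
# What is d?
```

After line 1: d = {'a': 31, 'b': 23}
After line 2 (d['c'] = 31 + 23): d = {'a': 31, 'b': 23, 'c': 54}
After line 3: d = {'a': 66, 'b': 23, 'c': 54}

{'a': 66, 'b': 23, 'c': 54}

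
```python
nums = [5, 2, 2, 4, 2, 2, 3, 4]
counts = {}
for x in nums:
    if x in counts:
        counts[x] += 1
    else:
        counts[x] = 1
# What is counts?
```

Initial: counts = {}, nums = [5, 2, 2, 4, 2, 2, 3, 4]
See 5: counts = {5: 1}
See 2: counts = {5: 1, 2: 1}
See 2: counts = {5: 1, 2: 2}
See 4: counts = {5: 1, 2: 2, 4: 1}
See 2: counts = {5: 1, 2: 3, 4: 1}
See 2: counts = {5: 1, 2: 4, 4: 1}
See 3: counts = {5: 1, 2: 4, 4: 1, 3: 1}
See 4: counts = {5: 1, 2: 4, 4: 2, 3: 1}

{5: 1, 2: 4, 4: 2, 3: 1}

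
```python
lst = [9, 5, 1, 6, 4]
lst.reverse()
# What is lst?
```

[4, 6, 1, 5, 9]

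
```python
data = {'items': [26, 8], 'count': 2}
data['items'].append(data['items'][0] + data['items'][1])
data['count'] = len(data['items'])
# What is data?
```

After line 1: data = {'items': [26, 8], 'count': 2}
After line 2 (append 26 + 8 = 34): data = {'items': [26, 8, 34], 'count': 2}
After line 3 (count = len(items) = 3): data = {'items': [26, 8, 34], 'count': 3}

{'items': [26, 8, 34], 'count': 3}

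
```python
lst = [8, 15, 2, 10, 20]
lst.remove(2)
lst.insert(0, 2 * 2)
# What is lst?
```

After line 1: lst = [8, 15, 2, 10, 20]
After line 2 (remove first 2): lst = [8, 15, 10, 20]
After line 3 (insert 4 at index 0): lst = [4, 8, 15, 10, 20]

[4, 8, 15, 10, 20]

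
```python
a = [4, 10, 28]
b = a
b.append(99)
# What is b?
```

After line 1: a = [4, 10, 28]
After line 2 (b = a is an alias, same object): a = [4, 10, 28], b = [4, 10, 28]
After line 3 (b.append mutates the shared list): a = [4, 10, 28, 99], b = [4, 10, 28, 99]

[4, 10, 28, 99]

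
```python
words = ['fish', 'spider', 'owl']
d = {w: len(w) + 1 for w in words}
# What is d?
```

{'fish': 5, 'spider': 7, 'owl': 4}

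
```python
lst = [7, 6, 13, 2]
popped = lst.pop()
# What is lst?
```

[7, 6, 13]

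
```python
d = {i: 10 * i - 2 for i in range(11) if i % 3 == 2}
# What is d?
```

{2: 18, 5: 48, 8: 78}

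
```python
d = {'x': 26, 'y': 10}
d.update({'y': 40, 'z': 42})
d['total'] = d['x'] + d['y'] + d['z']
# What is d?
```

After line 1: d = {'x': 26, 'y': 10}
After line 2 (y overwritten, z added): d = {'x': 26, 'y': 40, 'z': 42}
After line 3 (total = 26 + 40 + 42 = 108): d = {'x': 26, 'y': 40, 'z': 42, 'total': 108}

{'x': 26, 'y': 40, 'z': 42, 'total': 108}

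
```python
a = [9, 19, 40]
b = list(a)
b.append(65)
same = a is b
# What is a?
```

After line 1: a = [9, 19, 40]
After line 2 (b = list(a) is a shallow copy, new object): a = [9, 19, 40], b = [9, 19, 40]
After line 3 (append only mutates b): a = [9, 19, 40], b = [9, 19, 40, 65]
After line 4 (same = a is b; different objects -> False): same = False

[9, 19, 40]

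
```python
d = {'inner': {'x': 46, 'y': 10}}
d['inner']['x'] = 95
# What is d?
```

After line 1: d = {'inner': {'x': 46, 'y': 10}}
After line 2 (inner x overwritten): d = {'inner': {'x': 95, 'y': 10}}

{'inner': {'x': 95, 'y': 10}}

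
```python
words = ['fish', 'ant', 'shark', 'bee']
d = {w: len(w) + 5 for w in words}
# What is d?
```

{'fish': 9, 'ant': 8, 'shark': 10, 'bee': 8}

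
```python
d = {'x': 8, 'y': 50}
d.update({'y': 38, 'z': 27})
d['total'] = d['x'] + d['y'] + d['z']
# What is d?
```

After line 1: d = {'x': 8, 'y': 50}
After line 2 (y overwritten, z added): d = {'x': 8, 'y': 38, 'z': 27}
After line 3 (total = 8 + 38 + 27 = 73): d = {'x': 8, 'y': 38, 'z': 27, 'total': 73}

{'x': 8, 'y': 38, 'z': 27, 'total': 73}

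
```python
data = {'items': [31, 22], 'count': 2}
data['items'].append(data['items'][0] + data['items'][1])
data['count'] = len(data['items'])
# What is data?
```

After line 1: data = {'items': [31, 22], 'count': 2}
After line 2 (append 31 + 22 = 53): data = {'items': [31, 22, 53], 'count': 2}
After line 3 (count = len(items) = 3): data = {'items': [31, 22, 53], 'count': 3}

{'items': [31, 22, 53], 'count': 3}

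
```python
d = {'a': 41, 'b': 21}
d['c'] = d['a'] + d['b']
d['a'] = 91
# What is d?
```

After line 1: d = {'a': 41, 'b': 21}
After line 2 (d['c'] = 41 + 21): d = {'a': 41, 'b': 21, 'c': 62}
After line 3: d = {'a': 91, 'b': 21, 'c': 62}

{'a': 91, 'b': 21, 'c': 62}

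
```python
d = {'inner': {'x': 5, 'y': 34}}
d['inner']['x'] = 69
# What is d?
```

After line 1: d = {'inner': {'x': 5, 'y': 34}}
After line 2 (inner x overwritten): d = {'inner': {'x': 69, 'y': 34}}

{'inner': {'x': 69, 'y': 34}}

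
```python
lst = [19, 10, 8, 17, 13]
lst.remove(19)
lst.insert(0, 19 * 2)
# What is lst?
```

After line 1: lst = [19, 10, 8, 17, 13]
After line 2 (remove first 19): lst = [10, 8, 17, 13]
After line 3 (insert 38 at index 0): lst = [38, 10, 8, 17, 13]

[38, 10, 8, 17, 13]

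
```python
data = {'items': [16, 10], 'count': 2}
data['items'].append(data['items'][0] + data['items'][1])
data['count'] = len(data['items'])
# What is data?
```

After line 1: data = {'items': [16, 10], 'count': 2}
After line 2 (append 16 + 10 = 26): data = {'items': [16, 10, 26], 'count': 2}
After line 3 (count = len(items) = 3): data = {'items': [16, 10, 26], 'count': 3}

{'items': [16, 10, 26], 'count': 3}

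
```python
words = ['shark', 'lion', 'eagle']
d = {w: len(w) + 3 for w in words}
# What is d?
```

{'shark': 8, 'lion': 7, 'eagle': 8}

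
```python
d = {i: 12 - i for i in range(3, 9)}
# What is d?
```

{3: 9, 4: 8, 5: 7, 6: 6, 7: 5, 8: 4}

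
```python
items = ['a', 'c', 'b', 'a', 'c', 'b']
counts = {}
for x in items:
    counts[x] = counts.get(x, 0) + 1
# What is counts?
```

Initial: counts = {}, items = ['a', 'c', 'b', 'a', 'c', 'b']
See 'a': counts = {'a': 1}
See 'c': counts = {'a': 1, 'c': 1}
See 'b': counts = {'a': 1, 'c': 1, 'b': 1}
See 'a': counts = {'a': 2, 'c': 1, 'b': 1}
See 'c': counts = {'a': 2, 'c': 2, 'b': 1}
See 'b': counts = {'a': 2, 'c': 2, 'b': 2}

{'a': 2, 'c': 2, 'b': 2}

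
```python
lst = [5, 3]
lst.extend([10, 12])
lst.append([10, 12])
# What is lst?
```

After line 1: lst = [5, 3]
After line 2 (extend unpacks [10, 12]): lst = [5, 3, 10, 12]
After line 3 (append adds [10, 12] as single element): lst = [5, 3, 10, 12, [10, 12]]

[5, 3, 10, 12, [10, 12]]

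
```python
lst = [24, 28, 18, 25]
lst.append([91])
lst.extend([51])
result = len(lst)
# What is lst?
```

After line 1: lst = [24, 28, 18, 25]
After line 2 (append adds [91] as single element): lst = [24, 28, 18, 25, [91]]
After line 3 (extend unpacks [51], adds 51): lst = [24, 28, 18, 25, [91], 51]
After line 4: result = len(lst) = 6

[24, 28, 18, 25, [91], 51]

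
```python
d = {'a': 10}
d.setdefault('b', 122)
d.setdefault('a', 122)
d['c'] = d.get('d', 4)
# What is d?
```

After line 1: d = {'a': 10}
After line 2 (setdefault adds 'b'=122): d = {'a': 10, 'b': 122}
After line 3 (setdefault 'a' no-op, already exists): d = {'a': 10, 'b': 122}
After line 4 (get('d', 4) returns default since 'd' not in d): d = {'a': 10, 'b': 122, 'c': 4}

{'a': 10, 'b': 122, 'c': 4}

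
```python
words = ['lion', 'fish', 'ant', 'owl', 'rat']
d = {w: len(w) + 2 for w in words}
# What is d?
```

{'lion': 6, 'fish': 6, 'ant': 5, 'owl': 5, 'rat': 5}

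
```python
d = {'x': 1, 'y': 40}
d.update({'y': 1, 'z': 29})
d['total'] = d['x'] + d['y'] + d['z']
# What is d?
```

After line 1: d = {'x': 1, 'y': 40}
After line 2 (y overwritten, z added): d = {'x': 1, 'y': 1, 'z': 29}
After line 3 (total = 1 + 1 + 29 = 31): d = {'x': 1, 'y': 1, 'z': 29, 'total': 31}

{'x': 1, 'y': 1, 'z': 29, 'total': 31}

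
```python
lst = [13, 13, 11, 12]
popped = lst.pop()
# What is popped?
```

12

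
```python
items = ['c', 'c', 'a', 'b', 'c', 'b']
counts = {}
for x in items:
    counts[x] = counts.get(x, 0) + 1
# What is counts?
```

Initial: counts = {}, items = ['c', 'c', 'a', 'b', 'c', 'b']
See 'c': counts = {'c': 1}
See 'c': counts = {'c': 2}
See 'a': counts = {'c': 2, 'a': 1}
See 'b': counts = {'c': 2, 'a': 1, 'b': 1}
See 'c': counts = {'c': 3, 'a': 1, 'b': 1}
See 'b': counts = {'c': 3, 'a': 1, 'b': 2}

{'c': 3, 'a': 1, 'b': 2}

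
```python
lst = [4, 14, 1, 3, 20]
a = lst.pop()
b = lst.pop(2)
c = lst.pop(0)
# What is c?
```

After line 1: lst = [4, 14, 1, 3, 20]
After line 2 (pop() -> a = 20): lst = [4, 14, 1, 3]
After line 3 (pop(2) -> b = 1): lst = [4, 14, 3]
After line 4 (pop(0) -> c = 4): lst = [14, 3]

4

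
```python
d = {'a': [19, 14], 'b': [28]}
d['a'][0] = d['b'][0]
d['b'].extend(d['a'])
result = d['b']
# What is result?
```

After line 1: d = {'a': [19, 14], 'b': [28]}
After line 2 (a[0] = b[0] = 28): d = {'a': [28, 14], 'b': [28]}
After line 3 (b.extend(a) appends [28, 14]): d = {'a': [28, 14], 'b': [28, 28, 14]}
After line 4: result = d['b'] = [28, 28, 14]

[28, 28, 14]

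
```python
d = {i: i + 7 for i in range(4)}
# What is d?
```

{0: 7, 1: 8, 2: 9, 3: 10}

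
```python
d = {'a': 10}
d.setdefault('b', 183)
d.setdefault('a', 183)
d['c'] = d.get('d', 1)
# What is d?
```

After line 1: d = {'a': 10}
After line 2 (setdefault adds 'b'=183): d = {'a': 10, 'b': 183}
After line 3 (setdefault 'a' no-op, already exists): d = {'a': 10, 'b': 183}
After line 4 (get('d', 1) returns default since 'd' not in d): d = {'a': 10, 'b': 183, 'c': 1}

{'a': 10, 'b': 183, 'c': 1}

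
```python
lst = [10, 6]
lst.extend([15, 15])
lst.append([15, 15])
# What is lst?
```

After line 1: lst = [10, 6]
After line 2 (extend unpacks [15, 15]): lst = [10, 6, 15, 15]
After line 3 (append adds [15, 15] as single element): lst = [10, 6, 15, 15, [15, 15]]

[10, 6, 15, 15, [15, 15]]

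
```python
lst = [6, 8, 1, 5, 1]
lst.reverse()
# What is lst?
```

[1, 5, 1, 8, 6]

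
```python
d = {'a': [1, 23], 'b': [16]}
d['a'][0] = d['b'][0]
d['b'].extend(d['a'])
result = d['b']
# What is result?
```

After line 1: d = {'a': [1, 23], 'b': [16]}
After line 2 (a[0] = b[0] = 16): d = {'a': [16, 23], 'b': [16]}
After line 3 (b.extend(a) appends [16, 23]): d = {'a': [16, 23], 'b': [16, 16, 23]}
After line 4: result = d['b'] = [16, 16, 23]

[16, 16, 23]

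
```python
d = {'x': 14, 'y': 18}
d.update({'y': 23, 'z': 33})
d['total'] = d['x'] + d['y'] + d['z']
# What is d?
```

After line 1: d = {'x': 14, 'y': 18}
After line 2 (y overwritten, z added): d = {'x': 14, 'y': 23, 'z': 33}
After line 3 (total = 14 + 23 + 33 = 70): d = {'x': 14, 'y': 23, 'z': 33, 'total': 70}

{'x': 14, 'y': 23, 'z': 33, 'total': 70}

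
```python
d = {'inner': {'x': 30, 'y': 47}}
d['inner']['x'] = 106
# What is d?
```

After line 1: d = {'inner': {'x': 30, 'y': 47}}
After line 2 (inner x overwritten): d = {'inner': {'x': 106, 'y': 47}}

{'inner': {'x': 106, 'y': 47}}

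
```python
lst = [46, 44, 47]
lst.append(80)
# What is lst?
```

[46, 44, 47, 80]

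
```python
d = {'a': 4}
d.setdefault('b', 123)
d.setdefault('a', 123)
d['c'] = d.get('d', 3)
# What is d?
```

After line 1: d = {'a': 4}
After line 2 (setdefault adds 'b'=123): d = {'a': 4, 'b': 123}
After line 3 (setdefault 'a' no-op, already exists): d = {'a': 4, 'b': 123}
After line 4 (get('d', 3) returns default since 'd' not in d): d = {'a': 4, 'b': 123, 'c': 3}

{'a': 4, 'b': 123, 'c': 3}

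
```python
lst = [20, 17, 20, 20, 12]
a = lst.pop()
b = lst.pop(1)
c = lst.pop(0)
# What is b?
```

After line 1: lst = [20, 17, 20, 20, 12]
After line 2 (pop() -> a = 12): lst = [20, 17, 20, 20]
After line 3 (pop(1) -> b = 17): lst = [20, 20, 20]
After line 4 (pop(0) -> c = 20): lst = [20, 20]

17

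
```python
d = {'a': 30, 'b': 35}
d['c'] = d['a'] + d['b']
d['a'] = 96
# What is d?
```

After line 1: d = {'a': 30, 'b': 35}
After line 2 (d['c'] = 30 + 35): d = {'a': 30, 'b': 35, 'c': 65}
After line 3: d = {'a': 96, 'b': 35, 'c': 65}

{'a': 96, 'b': 35, 'c': 65}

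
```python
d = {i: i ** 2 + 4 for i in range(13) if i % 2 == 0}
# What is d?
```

{0: 4, 2: 8, 4: 20, 6: 40, 8: 68, 10: 104, 12: 148}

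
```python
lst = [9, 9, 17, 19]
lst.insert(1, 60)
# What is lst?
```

[9, 60, 9, 17, 19]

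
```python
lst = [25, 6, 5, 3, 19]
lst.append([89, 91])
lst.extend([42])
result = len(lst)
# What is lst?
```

After line 1: lst = [25, 6, 5, 3, 19]
After line 2 (append adds [89, 91] as single element): lst = [25, 6, 5, 3, 19, [89, 91]]
After line 3 (extend unpacks [42], adds 42): lst = [25, 6, 5, 3, 19, [89, 91], 42]
After line 4: result = len(lst) = 7

[25, 6, 5, 3, 19, [89, 91], 42]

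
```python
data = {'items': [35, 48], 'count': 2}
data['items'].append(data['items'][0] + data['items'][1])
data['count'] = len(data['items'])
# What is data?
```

After line 1: data = {'items': [35, 48], 'count': 2}
After line 2 (append 35 + 48 = 83): data = {'items': [35, 48, 83], 'count': 2}
After line 3 (count = len(items) = 3): data = {'items': [35, 48, 83], 'count': 3}

{'items': [35, 48, 83], 'count': 3}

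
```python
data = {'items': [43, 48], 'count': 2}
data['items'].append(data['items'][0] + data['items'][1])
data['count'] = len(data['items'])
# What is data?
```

After line 1: data = {'items': [43, 48], 'count': 2}
After line 2 (append 43 + 48 = 91): data = {'items': [43, 48, 91], 'count': 2}
After line 3 (count = len(items) = 3): data = {'items': [43, 48, 91], 'count': 3}

{'items': [43, 48, 91], 'count': 3}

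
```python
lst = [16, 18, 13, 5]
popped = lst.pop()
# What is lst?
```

[16, 18, 13]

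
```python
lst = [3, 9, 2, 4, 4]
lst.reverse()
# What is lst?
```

[4, 4, 2, 9, 3]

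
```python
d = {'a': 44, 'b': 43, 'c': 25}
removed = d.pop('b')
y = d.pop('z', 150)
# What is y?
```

After line 1: d = {'a': 44, 'b': 43, 'c': 25}
After line 2 (pop 'b' returns 43): d = {'a': 44, 'c': 25}, removed = 43
After line 3 (pop 'z' missing, returns default 150): d = {'a': 44, 'c': 25}, y = 150

150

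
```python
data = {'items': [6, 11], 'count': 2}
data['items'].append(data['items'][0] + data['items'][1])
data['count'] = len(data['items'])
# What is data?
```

After line 1: data = {'items': [6, 11], 'count': 2}
After line 2 (append 6 + 11 = 17): data = {'items': [6, 11, 17], 'count': 2}
After line 3 (count = len(items) = 3): data = {'items': [6, 11, 17], 'count': 3}

{'items': [6, 11, 17], 'count': 3}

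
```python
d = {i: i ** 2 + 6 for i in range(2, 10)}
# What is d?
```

{2: 10, 3: 15, 4: 22, 5: 31, 6: 42, 7: 55, 8: 70, 9: 87}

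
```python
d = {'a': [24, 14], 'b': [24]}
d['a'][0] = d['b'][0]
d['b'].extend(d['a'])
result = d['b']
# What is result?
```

After line 1: d = {'a': [24, 14], 'b': [24]}
After line 2 (a[0] = b[0] = 24): d = {'a': [24, 14], 'b': [24]}
After line 3 (b.extend(a) appends [24, 14]): d = {'a': [24, 14], 'b': [24, 24, 14]}
After line 4: result = d['b'] = [24, 24, 14]

[24, 24, 14]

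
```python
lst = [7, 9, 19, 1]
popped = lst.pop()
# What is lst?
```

[7, 9, 19]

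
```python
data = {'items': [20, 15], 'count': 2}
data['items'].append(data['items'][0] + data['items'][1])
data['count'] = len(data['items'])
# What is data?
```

After line 1: data = {'items': [20, 15], 'count': 2}
After line 2 (append 20 + 15 = 35): data = {'items': [20, 15, 35], 'count': 2}
After line 3 (count = len(items) = 3): data = {'items': [20, 15, 35], 'count': 3}

{'items': [20, 15, 35], 'count': 3}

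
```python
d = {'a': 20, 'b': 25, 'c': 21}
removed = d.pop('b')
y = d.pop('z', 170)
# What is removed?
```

After line 1: d = {'a': 20, 'b': 25, 'c': 21}
After line 2 (pop 'b' returns 25): d = {'a': 20, 'c': 21}, removed = 25
After line 3 (pop 'z' missing, returns default 170): d = {'a': 20, 'c': 21}, y = 170

25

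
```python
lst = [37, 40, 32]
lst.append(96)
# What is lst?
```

[37, 40, 32, 96]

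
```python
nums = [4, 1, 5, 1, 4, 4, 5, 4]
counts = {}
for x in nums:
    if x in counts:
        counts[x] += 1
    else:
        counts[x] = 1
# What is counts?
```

Initial: counts = {}, nums = [4, 1, 5, 1, 4, 4, 5, 4]
See 4: counts = {4: 1}
See 1: counts = {4: 1, 1: 1}
See 5: counts = {4: 1, 1: 1, 5: 1}
See 1: counts = {4: 1, 1: 2, 5: 1}
See 4: counts = {4: 2, 1: 2, 5: 1}
See 4: counts = {4: 3, 1: 2, 5: 1}
See 5: counts = {4: 3, 1: 2, 5: 2}
See 4: counts = {4: 4, 1: 2, 5: 2}

{4: 4, 1: 2, 5: 2}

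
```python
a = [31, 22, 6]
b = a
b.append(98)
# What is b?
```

After line 1: a = [31, 22, 6]
After line 2 (b = a is an alias, same object): a = [31, 22, 6], b = [31, 22, 6]
After line 3 (b.append mutates the shared list): a = [31, 22, 6, 98], b = [31, 22, 6, 98]

[31, 22, 6, 98]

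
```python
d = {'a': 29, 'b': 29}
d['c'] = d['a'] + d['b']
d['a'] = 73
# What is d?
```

After line 1: d = {'a': 29, 'b': 29}
After line 2 (d['c'] = 29 + 29): d = {'a': 29, 'b': 29, 'c': 58}
After line 3: d = {'a': 73, 'b': 29, 'c': 58}

{'a': 73, 'b': 29, 'c': 58}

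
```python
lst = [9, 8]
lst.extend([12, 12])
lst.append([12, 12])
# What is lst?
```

After line 1: lst = [9, 8]
After line 2 (extend unpacks [12, 12]): lst = [9, 8, 12, 12]
After line 3 (append adds [12, 12] as single element): lst = [9, 8, 12, 12, [12, 12]]

[9, 8, 12, 12, [12, 12]]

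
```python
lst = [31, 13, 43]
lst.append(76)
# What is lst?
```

[31, 13, 43, 76]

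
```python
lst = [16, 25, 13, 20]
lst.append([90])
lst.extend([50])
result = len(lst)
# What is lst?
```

After line 1: lst = [16, 25, 13, 20]
After line 2 (append adds [90] as single element): lst = [16, 25, 13, 20, [90]]
After line 3 (extend unpacks [50], adds 50): lst = [16, 25, 13, 20, [90], 50]
After line 4: result = len(lst) = 6

[16, 25, 13, 20, [90], 50]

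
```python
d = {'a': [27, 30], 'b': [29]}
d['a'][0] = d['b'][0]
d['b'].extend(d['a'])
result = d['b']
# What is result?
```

After line 1: d = {'a': [27, 30], 'b': [29]}
After line 2 (a[0] = b[0] = 29): d = {'a': [29, 30], 'b': [29]}
After line 3 (b.extend(a) appends [29, 30]): d = {'a': [29, 30], 'b': [29, 29, 30]}
After line 4: result = d['b'] = [29, 29, 30]

[29, 29, 30]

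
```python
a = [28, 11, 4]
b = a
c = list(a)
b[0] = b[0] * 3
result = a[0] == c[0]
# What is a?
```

After line 1: a = [28, 11, 4]
After line 2 (b = a, alias): a = [28, 11, 4], b = [28, 11, 4]
After line 3 (c = list(a) is a copy, new object): c = [28, 11, 4]
After line 4 (b[0] = 28 * 3 = 84; mutates shared a/b): a = b = [84, 11, 4], c = [28, 11, 4]
After line 5 (a[0] = 84, c[0] = 28; result = False)

[84, 11, 4]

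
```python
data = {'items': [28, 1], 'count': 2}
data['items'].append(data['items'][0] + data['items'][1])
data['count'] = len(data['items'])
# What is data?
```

After line 1: data = {'items': [28, 1], 'count': 2}
After line 2 (append 28 + 1 = 29): data = {'items': [28, 1, 29], 'count': 2}
After line 3 (count = len(items) = 3): data = {'items': [28, 1, 29], 'count': 3}

{'items': [28, 1, 29], 'count': 3}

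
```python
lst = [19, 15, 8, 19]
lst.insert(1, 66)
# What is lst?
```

[19, 66, 15, 8, 19]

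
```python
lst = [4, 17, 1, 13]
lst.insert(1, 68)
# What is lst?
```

[4, 68, 17, 1, 13]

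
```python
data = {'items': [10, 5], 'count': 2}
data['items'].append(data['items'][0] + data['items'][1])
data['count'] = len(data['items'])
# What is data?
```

After line 1: data = {'items': [10, 5], 'count': 2}
After line 2 (append 10 + 5 = 15): data = {'items': [10, 5, 15], 'count': 2}
After line 3 (count = len(items) = 3): data = {'items': [10, 5, 15], 'count': 3}

{'items': [10, 5, 15], 'count': 3}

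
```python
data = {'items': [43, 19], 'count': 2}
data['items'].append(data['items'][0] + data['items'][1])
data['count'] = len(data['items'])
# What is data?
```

After line 1: data = {'items': [43, 19], 'count': 2}
After line 2 (append 43 + 19 = 62): data = {'items': [43, 19, 62], 'count': 2}
After line 3 (count = len(items) = 3): data = {'items': [43, 19, 62], 'count': 3}

{'items': [43, 19, 62], 'count': 3}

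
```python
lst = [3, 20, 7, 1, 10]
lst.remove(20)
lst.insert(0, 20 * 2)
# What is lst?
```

After line 1: lst = [3, 20, 7, 1, 10]
After line 2 (remove first 20): lst = [3, 7, 1, 10]
After line 3 (insert 40 at index 0): lst = [40, 3, 7, 1, 10]

[40, 3, 7, 1, 10]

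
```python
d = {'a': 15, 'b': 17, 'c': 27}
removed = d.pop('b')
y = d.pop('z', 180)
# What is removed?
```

After line 1: d = {'a': 15, 'b': 17, 'c': 27}
After line 2 (pop 'b' returns 17): d = {'a': 15, 'c': 27}, removed = 17
After line 3 (pop 'z' missing, returns default 180): d = {'a': 15, 'c': 27}, y = 180

17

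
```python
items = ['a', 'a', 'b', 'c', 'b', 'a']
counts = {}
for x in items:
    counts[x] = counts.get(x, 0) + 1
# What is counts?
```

Initial: counts = {}, items = ['a', 'a', 'b', 'c', 'b', 'a']
See 'a': counts = {'a': 1}
See 'a': counts = {'a': 2}
See 'b': counts = {'a': 2, 'b': 1}
See 'c': counts = {'a': 2, 'b': 1, 'c': 1}
See 'b': counts = {'a': 2, 'b': 2, 'c': 1}
See 'a': counts = {'a': 3, 'b': 2, 'c': 1}

{'a': 3, 'b': 2, 'c': 1}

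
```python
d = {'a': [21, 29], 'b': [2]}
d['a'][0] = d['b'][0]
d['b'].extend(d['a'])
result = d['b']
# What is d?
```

After line 1: d = {'a': [21, 29], 'b': [2]}
After line 2 (a[0] = b[0] = 2): d = {'a': [2, 29], 'b': [2]}
After line 3 (b.extend(a) appends [2, 29]): d = {'a': [2, 29], 'b': [2, 2, 29]}
After line 4: result = d['b'] = [2, 2, 29]

{'a': [2, 29], 'b': [2, 2, 29]}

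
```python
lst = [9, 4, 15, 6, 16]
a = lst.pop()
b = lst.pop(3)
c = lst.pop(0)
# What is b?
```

After line 1: lst = [9, 4, 15, 6, 16]
After line 2 (pop() -> a = 16): lst = [9, 4, 15, 6]
After line 3 (pop(3) -> b = 6): lst = [9, 4, 15]
After line 4 (pop(0) -> c = 9): lst = [4, 15]

6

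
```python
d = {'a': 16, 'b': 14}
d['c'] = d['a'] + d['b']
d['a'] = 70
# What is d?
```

After line 1: d = {'a': 16, 'b': 14}
After line 2 (d['c'] = 16 + 14): d = {'a': 16, 'b': 14, 'c': 30}
After line 3: d = {'a': 70, 'b': 14, 'c': 30}

{'a': 70, 'b': 14, 'c': 30}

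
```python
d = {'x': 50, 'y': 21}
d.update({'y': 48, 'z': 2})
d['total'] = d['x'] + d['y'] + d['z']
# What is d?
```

After line 1: d = {'x': 50, 'y': 21}
After line 2 (y overwritten, z added): d = {'x': 50, 'y': 48, 'z': 2}
After line 3 (total = 50 + 48 + 2 = 100): d = {'x': 50, 'y': 48, 'z': 2, 'total': 100}

{'x': 50, 'y': 48, 'z': 2, 'total': 100}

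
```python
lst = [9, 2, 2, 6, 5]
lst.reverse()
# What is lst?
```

[5, 6, 2, 2, 9]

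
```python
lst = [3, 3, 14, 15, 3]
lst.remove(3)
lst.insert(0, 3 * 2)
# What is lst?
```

After line 1: lst = [3, 3, 14, 15, 3]
After line 2 (remove first 3): lst = [3, 14, 15, 3]
After line 3 (insert 6 at index 0): lst = [6, 3, 14, 15, 3]

[6, 3, 14, 15, 3]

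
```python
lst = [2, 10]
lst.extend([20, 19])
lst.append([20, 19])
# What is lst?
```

After line 1: lst = [2, 10]
After line 2 (extend unpacks [20, 19]): lst = [2, 10, 20, 19]
After line 3 (append adds [20, 19] as single element): lst = [2, 10, 20, 19, [20, 19]]

[2, 10, 20, 19, [20, 19]]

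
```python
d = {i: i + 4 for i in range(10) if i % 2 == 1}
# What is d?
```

{1: 5, 3: 7, 5: 9, 7: 11, 9: 13}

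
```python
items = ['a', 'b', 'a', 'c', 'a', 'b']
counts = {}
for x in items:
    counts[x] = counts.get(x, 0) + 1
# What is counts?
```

Initial: counts = {}, items = ['a', 'b', 'a', 'c', 'a', 'b']
See 'a': counts = {'a': 1}
See 'b': counts = {'a': 1, 'b': 1}
See 'a': counts = {'a': 2, 'b': 1}
See 'c': counts = {'a': 2, 'b': 1, 'c': 1}
See 'a': counts = {'a': 3, 'b': 1, 'c': 1}
See 'b': counts = {'a': 3, 'b': 2, 'c': 1}

{'a': 3, 'b': 2, 'c': 1}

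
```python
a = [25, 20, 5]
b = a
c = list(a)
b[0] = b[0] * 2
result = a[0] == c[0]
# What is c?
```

After line 1: a = [25, 20, 5]
After line 2 (b = a, alias): a = [25, 20, 5], b = [25, 20, 5]
After line 3 (c = list(a) is a copy, new object): c = [25, 20, 5]
After line 4 (b[0] = 25 * 2 = 50; mutates shared a/b): a = b = [50, 20, 5], c = [25, 20, 5]
After line 5 (a[0] = 50, c[0] = 25; result = False)

[25, 20, 5]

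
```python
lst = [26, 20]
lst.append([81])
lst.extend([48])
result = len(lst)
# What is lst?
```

After line 1: lst = [26, 20]
After line 2 (append adds [81] as single element): lst = [26, 20, [81]]
After line 3 (extend unpacks [48], adds 48): lst = [26, 20, [81], 48]
After line 4: result = len(lst) = 4

[26, 20, [81], 48]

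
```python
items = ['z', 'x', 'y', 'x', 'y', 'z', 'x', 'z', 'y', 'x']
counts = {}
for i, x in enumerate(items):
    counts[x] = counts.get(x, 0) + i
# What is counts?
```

Initial: counts = {}, items = ['z', 'x', 'y', 'x', 'y', 'z', 'x', 'z', 'y', 'x']
i=0, x='z': counts = {'z': 0}
i=1, x='x': counts = {'z': 0, 'x': 1}
i=2, x='y': counts = {'z': 0, 'x': 1, 'y': 2}
i=3, x='x': counts = {'z': 0, 'x': 4, 'y': 2}
i=4, x='y': counts = {'z': 0, 'x': 4, 'y': 6}
i=5, x='z': counts = {'z': 5, 'x': 4, 'y': 6}
i=6, x='x': counts = {'z': 5, 'x': 10, 'y': 6}
i=7, x='z': counts = {'z': 12, 'x': 10, 'y': 6}
i=8, x='y': counts = {'z': 12, 'x': 10, 'y': 14}
i=9, x='x': counts = {'z': 12, 'x': 19, 'y': 14}

{'z': 12, 'x': 19, 'y': 14}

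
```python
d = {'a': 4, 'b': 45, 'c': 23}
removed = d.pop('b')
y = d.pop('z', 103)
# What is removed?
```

After line 1: d = {'a': 4, 'b': 45, 'c': 23}
After line 2 (pop 'b' returns 45): d = {'a': 4, 'c': 23}, removed = 45
After line 3 (pop 'z' missing, returns default 103): d = {'a': 4, 'c': 23}, y = 103

45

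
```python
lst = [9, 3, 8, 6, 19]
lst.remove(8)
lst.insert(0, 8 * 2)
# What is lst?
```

After line 1: lst = [9, 3, 8, 6, 19]
After line 2 (remove first 8): lst = [9, 3, 6, 19]
After line 3 (insert 16 at index 0): lst = [16, 9, 3, 6, 19]

[16, 9, 3, 6, 19]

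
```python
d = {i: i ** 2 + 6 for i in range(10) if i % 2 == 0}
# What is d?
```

{0: 6, 2: 10, 4: 22, 6: 42, 8: 70}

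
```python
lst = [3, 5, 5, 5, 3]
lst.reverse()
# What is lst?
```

[3, 5, 5, 5, 3]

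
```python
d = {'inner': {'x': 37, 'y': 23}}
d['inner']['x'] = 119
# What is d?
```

After line 1: d = {'inner': {'x': 37, 'y': 23}}
After line 2 (inner x overwritten): d = {'inner': {'x': 119, 'y': 23}}

{'inner': {'x': 119, 'y': 23}}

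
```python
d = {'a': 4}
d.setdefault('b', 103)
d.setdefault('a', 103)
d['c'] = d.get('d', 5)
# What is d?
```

After line 1: d = {'a': 4}
After line 2 (setdefault adds 'b'=103): d = {'a': 4, 'b': 103}
After line 3 (setdefault 'a' no-op, already exists): d = {'a': 4, 'b': 103}
After line 4 (get('d', 5) returns default since 'd' not in d): d = {'a': 4, 'b': 103, 'c': 5}

{'a': 4, 'b': 103, 'c': 5}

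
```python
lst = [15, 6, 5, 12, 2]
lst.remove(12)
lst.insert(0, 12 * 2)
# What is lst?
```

After line 1: lst = [15, 6, 5, 12, 2]
After line 2 (remove first 12): lst = [15, 6, 5, 2]
After line 3 (insert 24 at index 0): lst = [24, 15, 6, 5, 2]

[24, 15, 6, 5, 2]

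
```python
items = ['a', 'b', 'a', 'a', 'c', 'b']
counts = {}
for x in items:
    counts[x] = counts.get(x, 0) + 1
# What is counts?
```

Initial: counts = {}, items = ['a', 'b', 'a', 'a', 'c', 'b']
See 'a': counts = {'a': 1}
See 'b': counts = {'a': 1, 'b': 1}
See 'a': counts = {'a': 2, 'b': 1}
See 'a': counts = {'a': 3, 'b': 1}
See 'c': counts = {'a': 3, 'b': 1, 'c': 1}
See 'b': counts = {'a': 3, 'b': 2, 'c': 1}

{'a': 3, 'b': 2, 'c': 1}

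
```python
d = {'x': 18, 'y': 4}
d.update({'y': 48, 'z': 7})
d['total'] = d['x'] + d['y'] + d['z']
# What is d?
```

After line 1: d = {'x': 18, 'y': 4}
After line 2 (y overwritten, z added): d = {'x': 18, 'y': 48, 'z': 7}
After line 3 (total = 18 + 48 + 7 = 73): d = {'x': 18, 'y': 48, 'z': 7, 'total': 73}

{'x': 18, 'y': 48, 'z': 7, 'total': 73}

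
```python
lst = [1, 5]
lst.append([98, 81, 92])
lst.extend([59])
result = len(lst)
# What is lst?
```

After line 1: lst = [1, 5]
After line 2 (append adds [98, 81, 92] as single element): lst = [1, 5, [98, 81, 92]]
After line 3 (extend unpacks [59], adds 59): lst = [1, 5, [98, 81, 92], 59]
After line 4: result = len(lst) = 4

[1, 5, [98, 81, 92], 59]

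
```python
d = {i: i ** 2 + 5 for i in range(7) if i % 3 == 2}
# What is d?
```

{2: 9, 5: 30}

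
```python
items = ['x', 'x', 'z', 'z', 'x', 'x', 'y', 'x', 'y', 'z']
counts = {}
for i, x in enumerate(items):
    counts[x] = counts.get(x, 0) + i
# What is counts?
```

Initial: counts = {}, items = ['x', 'x', 'z', 'z', 'x', 'x', 'y', 'x', 'y', 'z']
i=0, x='x': counts = {'x': 0}
i=1, x='x': counts = {'x': 1}
i=2, x='z': counts = {'x': 1, 'z': 2}
i=3, x='z': counts = {'x': 1, 'z': 5}
i=4, x='x': counts = {'x': 5, 'z': 5}
i=5, x='x': counts = {'x': 10, 'z': 5}
i=6, x='y': counts = {'x': 10, 'z': 5, 'y': 6}
i=7, x='x': counts = {'x': 17, 'z': 5, 'y': 6}
i=8, x='y': counts = {'x': 17, 'z': 5, 'y': 14}
i=9, x='z': counts = {'x': 17, 'z': 14, 'y': 14}

{'x': 17, 'z': 14, 'y': 14}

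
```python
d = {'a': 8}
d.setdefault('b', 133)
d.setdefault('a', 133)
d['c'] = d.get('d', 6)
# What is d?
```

After line 1: d = {'a': 8}
After line 2 (setdefault adds 'b'=133): d = {'a': 8, 'b': 133}
After line 3 (setdefault 'a' no-op, already exists): d = {'a': 8, 'b': 133}
After line 4 (get('d', 6) returns default since 'd' not in d): d = {'a': 8, 'b': 133, 'c': 6}

{'a': 8, 'b': 133, 'c': 6}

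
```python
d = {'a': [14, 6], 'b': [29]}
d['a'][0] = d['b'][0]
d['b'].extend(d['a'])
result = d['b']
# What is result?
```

After line 1: d = {'a': [14, 6], 'b': [29]}
After line 2 (a[0] = b[0] = 29): d = {'a': [29, 6], 'b': [29]}
After line 3 (b.extend(a) appends [29, 6]): d = {'a': [29, 6], 'b': [29, 29, 6]}
After line 4: result = d['b'] = [29, 29, 6]

[29, 29, 6]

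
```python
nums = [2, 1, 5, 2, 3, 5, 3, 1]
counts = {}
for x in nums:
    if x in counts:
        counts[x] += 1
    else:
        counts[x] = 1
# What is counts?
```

Initial: counts = {}, nums = [2, 1, 5, 2, 3, 5, 3, 1]
See 2: counts = {2: 1}
See 1: counts = {2: 1, 1: 1}
See 5: counts = {2: 1, 1: 1, 5: 1}
See 2: counts = {2: 2, 1: 1, 5: 1}
See 3: counts = {2: 2, 1: 1, 5: 1, 3: 1}
See 5: counts = {2: 2, 1: 1, 5: 2, 3: 1}
See 3: counts = {2: 2, 1: 1, 5: 2, 3: 2}
See 1: counts = {2: 2, 1: 2, 5: 2, 3: 2}

{2: 2, 1: 2, 5: 2, 3: 2}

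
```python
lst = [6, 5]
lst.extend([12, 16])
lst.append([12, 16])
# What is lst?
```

After line 1: lst = [6, 5]
After line 2 (extend unpacks [12, 16]): lst = [6, 5, 12, 16]
After line 3 (append adds [12, 16] as single element): lst = [6, 5, 12, 16, [12, 16]]

[6, 5, 12, 16, [12, 16]]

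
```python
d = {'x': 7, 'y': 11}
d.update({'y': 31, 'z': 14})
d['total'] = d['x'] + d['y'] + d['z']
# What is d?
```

After line 1: d = {'x': 7, 'y': 11}
After line 2 (y overwritten, z added): d = {'x': 7, 'y': 31, 'z': 14}
After line 3 (total = 7 + 31 + 14 = 52): d = {'x': 7, 'y': 31, 'z': 14, 'total': 52}

{'x': 7, 'y': 31, 'z': 14, 'total': 52}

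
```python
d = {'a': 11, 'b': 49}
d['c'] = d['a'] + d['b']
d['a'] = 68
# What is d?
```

After line 1: d = {'a': 11, 'b': 49}
After line 2 (d['c'] = 11 + 49): d = {'a': 11, 'b': 49, 'c': 60}
After line 3: d = {'a': 68, 'b': 49, 'c': 60}

{'a': 68, 'b': 49, 'c': 60}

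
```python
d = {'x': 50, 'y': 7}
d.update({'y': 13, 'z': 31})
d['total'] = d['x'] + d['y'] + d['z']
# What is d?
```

After line 1: d = {'x': 50, 'y': 7}
After line 2 (y overwritten, z added): d = {'x': 50, 'y': 13, 'z': 31}
After line 3 (total = 50 + 13 + 31 = 94): d = {'x': 50, 'y': 13, 'z': 31, 'total': 94}

{'x': 50, 'y': 13, 'z': 31, 'total': 94}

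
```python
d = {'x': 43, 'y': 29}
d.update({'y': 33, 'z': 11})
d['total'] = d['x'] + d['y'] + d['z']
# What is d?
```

After line 1: d = {'x': 43, 'y': 29}
After line 2 (y overwritten, z added): d = {'x': 43, 'y': 33, 'z': 11}
After line 3 (total = 43 + 33 + 11 = 87): d = {'x': 43, 'y': 33, 'z': 11, 'total': 87}

{'x': 43, 'y': 33, 'z': 11, 'total': 87}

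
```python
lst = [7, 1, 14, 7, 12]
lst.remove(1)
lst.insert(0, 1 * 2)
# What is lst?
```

After line 1: lst = [7, 1, 14, 7, 12]
After line 2 (remove first 1): lst = [7, 14, 7, 12]
After line 3 (insert 2 at index 0): lst = [2, 7, 14, 7, 12]

[2, 7, 14, 7, 12]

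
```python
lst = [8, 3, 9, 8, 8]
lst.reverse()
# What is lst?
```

[8, 8, 9, 3, 8]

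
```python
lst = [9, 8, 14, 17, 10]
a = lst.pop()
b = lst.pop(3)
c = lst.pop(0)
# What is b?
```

After line 1: lst = [9, 8, 14, 17, 10]
After line 2 (pop() -> a = 10): lst = [9, 8, 14, 17]
After line 3 (pop(3) -> b = 17): lst = [9, 8, 14]
After line 4 (pop(0) -> c = 9): lst = [8, 14]

17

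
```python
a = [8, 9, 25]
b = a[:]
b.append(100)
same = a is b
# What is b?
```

After line 1: a = [8, 9, 25]
After line 2 (b = a[:] is a shallow copy, new object): a = [8, 9, 25], b = [8, 9, 25]
After line 3 (append only mutates b): a = [8, 9, 25], b = [8, 9, 25, 100]
After line 4 (same = a is b; different objects -> False): same = False

[8, 9, 25, 100]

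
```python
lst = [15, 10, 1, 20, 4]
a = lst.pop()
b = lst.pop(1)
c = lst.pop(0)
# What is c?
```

After line 1: lst = [15, 10, 1, 20, 4]
After line 2 (pop() -> a = 4): lst = [15, 10, 1, 20]
After line 3 (pop(1) -> b = 10): lst = [15, 1, 20]
After line 4 (pop(0) -> c = 15): lst = [1, 20]

15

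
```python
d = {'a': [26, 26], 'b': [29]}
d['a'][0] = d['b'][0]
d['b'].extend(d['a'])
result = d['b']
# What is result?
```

After line 1: d = {'a': [26, 26], 'b': [29]}
After line 2 (a[0] = b[0] = 29): d = {'a': [29, 26], 'b': [29]}
After line 3 (b.extend(a) appends [29, 26]): d = {'a': [29, 26], 'b': [29, 29, 26]}
After line 4: result = d['b'] = [29, 29, 26]

[29, 29, 26]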